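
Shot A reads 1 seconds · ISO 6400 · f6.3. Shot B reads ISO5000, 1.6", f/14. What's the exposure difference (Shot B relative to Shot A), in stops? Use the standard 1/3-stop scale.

2 stops darker

Aperture: f/6.3 → f/7.1 → f/8 → f/9 → f/10 → f/11 → f/13 → f/14 — 2 1/3 stops stopped down (darker).
Shutter speed: 1 → 1.3 → 1.6 — 2/3 stop longer (brighter).
ISO: 6400 → 5000 — 1/3 stop lower (darker).
Net: −2 1/3 +2/3 −1/3 = −2 stops.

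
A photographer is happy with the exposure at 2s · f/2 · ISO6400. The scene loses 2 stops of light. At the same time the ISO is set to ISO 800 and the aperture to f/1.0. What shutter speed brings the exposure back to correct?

15 s

Scene light: 2 stops darker.
ISO: 6400 → 3200 → 1600 → 800 — 3 stops lower (darker).
Aperture: f/2 → f/1.4 → f/1.0 — 2 stops wider (brighter).
Net so far: 3 stops darker. Shutter speed: 2 → 4 → 8 → 15.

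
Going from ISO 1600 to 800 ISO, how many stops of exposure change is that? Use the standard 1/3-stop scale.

1 stop

1600 → 1250 → 1000 → 800 — count the steps: 3 third-stops = 1 stop.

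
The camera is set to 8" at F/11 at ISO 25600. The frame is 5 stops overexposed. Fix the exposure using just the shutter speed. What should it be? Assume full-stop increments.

1/4s

Overexposed by 5 stops → need 5 stops darker.
Shutter speed: 8 → 4 → 2 → 1 → 1/2 → 1/4.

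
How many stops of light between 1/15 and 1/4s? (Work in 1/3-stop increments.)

1/15 → 1/13 → 1/10 → 1/8 → 1/6 → 1/5 → 1/4 — count the steps: 6 third-stops = 2 stops.

2 stops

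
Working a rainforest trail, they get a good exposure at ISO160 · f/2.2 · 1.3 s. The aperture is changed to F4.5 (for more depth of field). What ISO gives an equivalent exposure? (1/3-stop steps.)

ISO 640

Aperture: f/2.2 → f/2.5 → f/2.8 → f/3.2 → f/3.5 → f/4 → f/4.5 — 2 stops narrower (darker).
Need 2 stops brighter from the ISO: 160 → 200 → 250 → 320 → 400 → 500 → 640.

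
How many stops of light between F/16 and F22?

1 stop

f/16 → f/22 — count the steps: 1 stop.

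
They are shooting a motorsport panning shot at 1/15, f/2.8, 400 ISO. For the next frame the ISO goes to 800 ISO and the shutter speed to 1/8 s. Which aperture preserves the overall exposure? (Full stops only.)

f/5.6

ISO: 400 → 800 — 1 stop higher (brighter).
Shutter speed: 1/15 → 1/8 — 1 stop longer (brighter).
Net change so far: 2 stops brighter. Offset with the aperture: f/2.8 → f/4 → f/5.6.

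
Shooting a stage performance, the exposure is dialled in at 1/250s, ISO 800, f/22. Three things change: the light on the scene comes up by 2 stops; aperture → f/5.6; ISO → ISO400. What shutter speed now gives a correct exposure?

Scene light: 2 stops brighter.
Aperture: f/22 → f/16 → f/11 → f/8 → f/5.6 — 4 stops opened up (brighter).
ISO: 800 → 400 — 1 stop lower (darker).
Net so far: 5 stops brighter. Shutter speed: 1/250 → 1/500 → 1/1000 → 1/2000 → 1/4000 → 1/8000.

1/8000s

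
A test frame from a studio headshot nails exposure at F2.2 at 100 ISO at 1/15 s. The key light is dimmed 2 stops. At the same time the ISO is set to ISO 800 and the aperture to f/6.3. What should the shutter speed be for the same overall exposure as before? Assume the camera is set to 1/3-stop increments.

Scene light: 2 stops darker.
ISO: 100 → 125 → 160 → 200 → 250 → 320 → 400 → 500 → 640 → 800 — 3 stops raised (brighter).
Aperture: f/2.2 → f/2.5 → f/2.8 → f/3.2 → f/3.5 → f/4 → f/4.5 → f/5 → f/5.6 → f/6.3 — 3 stops smaller aperture (darker).
Net so far: 2 stops darker. Shutter speed: 1/15 → 1/13 → 1/10 → 1/8 → 1/6 → 1/5 → 1/4.

1/4s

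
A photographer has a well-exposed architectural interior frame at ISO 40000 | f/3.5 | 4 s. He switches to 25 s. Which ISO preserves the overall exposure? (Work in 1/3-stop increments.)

ISO 6400

Shutter speed: 4 → 5 → 6 → 8 → 10 → 13 → 15 → 20 → 25 — 2 2/3 stops slower (brighter).
Need 2 2/3 stops darker from the ISO: 40000 → 32000 → 25600 → 20000 → 16000 → 12800 → 10000 → 8000 → 6400.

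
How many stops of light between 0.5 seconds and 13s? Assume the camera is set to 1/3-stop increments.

4 2/3 stops

0.5 → 0.6 → 0.8 → 1 → 1.3 → 1.6 → 2 → 2.5 → 3.2 → 4 → 5 → 6 → 8 → 10 → 13 — count the steps: 14 third-stops = 4 2/3 stops.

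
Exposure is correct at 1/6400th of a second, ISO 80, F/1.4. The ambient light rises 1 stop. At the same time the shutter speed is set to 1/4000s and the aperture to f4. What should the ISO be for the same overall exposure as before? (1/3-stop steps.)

ISO 200

Scene light: 1 stop brighter.
Shutter speed: 1/6400 → 1/5000 → 1/4000 — 2/3 stop slower (brighter).
Aperture: f/1.4 → f/1.6 → f/1.8 → f/2 → f/2.2 → f/2.5 → f/2.8 → f/3.2 → f/3.5 → f/4 — 3 stops smaller aperture (darker).
Net so far: 1 1/3 stops darker. ISO: 80 → 100 → 125 → 160 → 200.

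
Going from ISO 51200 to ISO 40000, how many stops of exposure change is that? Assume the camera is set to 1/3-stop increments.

1/3 stop

51200 → 40000 — count the steps: 1 third-stops = 1/3 stop.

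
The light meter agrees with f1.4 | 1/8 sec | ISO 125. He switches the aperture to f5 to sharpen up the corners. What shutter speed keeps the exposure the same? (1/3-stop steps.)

1.6 s

Aperture: f/1.4 → f/1.6 → f/1.8 → f/2 → f/2.2 → f/2.5 → f/2.8 → f/3.2 → f/3.5 → f/4 → f/4.5 → f/5 — 3 2/3 stops stopped down (darker).
Need 3 2/3 stops brighter from the shutter speed: 1/8 → 1/6 → 1/5 → 1/4 → 0.3 → 0.4 → 0.5 → 0.6 → 0.8 → 1 → 1.3 → 1.6.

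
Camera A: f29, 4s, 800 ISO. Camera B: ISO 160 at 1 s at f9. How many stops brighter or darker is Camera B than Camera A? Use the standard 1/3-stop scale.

Aperture: f/29 → f/25 → f/22 → f/20 → f/18 → f/16 → f/14 → f/13 → f/11 → f/10 → f/9 — 3 1/3 stops larger aperture (brighter).
Shutter speed: 4 → 3.2 → 2.5 → 2 → 1.6 → 1.3 → 1 — 2 stops shorter (darker).
ISO: 800 → 640 → 500 → 400 → 320 → 250 → 200 → 160 — 2 1/3 stops lower (darker).
Net: +3 1/3 −2 −2 1/3 = −1 stop.

1 stop darker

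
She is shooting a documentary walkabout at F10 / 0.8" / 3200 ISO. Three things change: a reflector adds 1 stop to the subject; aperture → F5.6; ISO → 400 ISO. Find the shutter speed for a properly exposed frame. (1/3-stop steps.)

1 s

Scene light: 1 stop brighter.
Aperture: f/10 → f/9 → f/8 → f/7.1 → f/6.3 → f/5.6 — 1 2/3 stops wider (brighter).
ISO: 3200 → 2500 → 2000 → 1600 → 1250 → 1000 → 800 → 640 → 500 → 400 — 3 stops dropped (darker).
Net so far: 1/3 stop darker. Shutter speed: 0.8 → 1.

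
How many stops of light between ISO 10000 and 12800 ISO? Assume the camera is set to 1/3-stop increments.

1/3 stop

10000 → 12800 — count the steps: 1 third-stops = 1/3 stop.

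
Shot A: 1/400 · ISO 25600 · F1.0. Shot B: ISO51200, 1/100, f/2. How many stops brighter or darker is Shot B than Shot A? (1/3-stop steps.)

1 stop brighter

Aperture: f/1.0 → f/1.1 → f/1.2 → f/1.4 → f/1.6 → f/1.8 → f/2 — 2 stops smaller aperture (darker).
Shutter speed: 1/400 → 1/320 → 1/250 → 1/200 → 1/160 → 1/125 → 1/100 — 2 stops longer (brighter).
ISO: 25600 → 32000 → 40000 → 51200 — 1 stop raised (brighter).
Net: −2 +2 +1 = +1 stop.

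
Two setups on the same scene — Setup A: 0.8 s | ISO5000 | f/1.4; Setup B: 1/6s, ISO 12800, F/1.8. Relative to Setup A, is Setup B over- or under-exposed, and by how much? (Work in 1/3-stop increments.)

1 2/3 stops darker

Aperture: f/1.4 → f/1.6 → f/1.8 — 2/3 stop smaller aperture (darker).
Shutter speed: 0.8 → 0.6 → 0.5 → 0.4 → 0.3 → 1/4 → 1/5 → 1/6 — 2 1/3 stops shorter (darker).
ISO: 5000 → 6400 → 8000 → 10000 → 12800 — 1 1/3 stops higher (brighter).
Net: −2/3 −2 1/3 +1 1/3 = −1 2/3 stops.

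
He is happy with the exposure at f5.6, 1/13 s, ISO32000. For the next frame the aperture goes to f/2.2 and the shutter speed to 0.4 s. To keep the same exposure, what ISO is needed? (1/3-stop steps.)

ISO 1000

Aperture: f/5.6 → f/5 → f/4.5 → f/4 → f/3.5 → f/3.2 → f/2.8 → f/2.5 → f/2.2 — 2 2/3 stops opened up (brighter).
Shutter speed: 1/13 → 1/10 → 1/8 → 1/6 → 1/5 → 1/4 → 0.3 → 0.4 — 2 1/3 stops slower (brighter).
Net change so far: 5 stops brighter. Offset with the ISO: 32000 → 25600 → 20000 → 16000 → 12800 → 10000 → 8000 → 6400 → 5000 → 4000 → 3200 → 2500 → 2000 → 1600 → 1250 → 1000.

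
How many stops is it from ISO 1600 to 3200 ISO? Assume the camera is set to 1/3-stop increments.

1 stop

1600 → 2000 → 2500 → 3200 — count the steps: 3 third-stops = 1 stop.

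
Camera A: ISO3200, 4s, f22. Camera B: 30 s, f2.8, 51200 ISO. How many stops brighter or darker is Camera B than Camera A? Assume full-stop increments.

Aperture: f/22 → f/16 → f/11 → f/8 → f/5.6 → f/4 → f/2.8 — 6 stops larger aperture (brighter).
Shutter speed: 4 → 8 → 15 → 30 — 3 stops slower (brighter).
ISO: 3200 → 6400 → 12800 → 25600 → 51200 — 4 stops higher (brighter).
Net: +6 +3 +4 = +13 stops.

13 stops brighter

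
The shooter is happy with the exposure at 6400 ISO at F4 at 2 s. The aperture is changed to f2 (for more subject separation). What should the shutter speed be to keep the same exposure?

Aperture: f/4 → f/2.8 → f/2 — 2 stops opened up (brighter).
Need 2 stops darker from the shutter speed: 2 → 1 → 1/2.

1/2s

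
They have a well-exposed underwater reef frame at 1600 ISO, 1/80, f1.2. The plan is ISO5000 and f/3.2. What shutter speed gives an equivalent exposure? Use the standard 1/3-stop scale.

1/40s

ISO: 1600 → 2000 → 2500 → 3200 → 4000 → 5000 — 1 2/3 stops raised (brighter).
Aperture: f/1.2 → f/1.4 → f/1.6 → f/1.8 → f/2 → f/2.2 → f/2.5 → f/2.8 → f/3.2 — 2 2/3 stops narrower (darker).
Net change so far: 1 stop darker. Offset with the shutter speed: 1/80 → 1/60 → 1/50 → 1/40.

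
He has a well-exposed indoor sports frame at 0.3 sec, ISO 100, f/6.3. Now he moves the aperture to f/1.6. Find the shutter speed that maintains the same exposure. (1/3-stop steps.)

1/50s

Aperture: f/6.3 → f/5.6 → f/5 → f/4.5 → f/4 → f/3.5 → f/3.2 → f/2.8 → f/2.5 → f/2.2 → f/2 → f/1.8 → f/1.6 — 4 stops wider (brighter).
Need 4 stops darker from the shutter speed: 0.3 → 1/4 → 1/5 → 1/6 → 1/8 → 1/10 → 1/13 → 1/15 → 1/20 → 1/25 → 1/30 → 1/40 → 1/50.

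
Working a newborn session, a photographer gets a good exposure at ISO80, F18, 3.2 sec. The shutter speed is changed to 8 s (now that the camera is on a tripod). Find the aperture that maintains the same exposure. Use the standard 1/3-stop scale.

Shutter speed: 3.2 → 4 → 5 → 6 → 8 — 1 1/3 stops slower (brighter).
Need 1 1/3 stops darker from the aperture: f/18 → f/20 → f/22 → f/25 → f/29.

f/29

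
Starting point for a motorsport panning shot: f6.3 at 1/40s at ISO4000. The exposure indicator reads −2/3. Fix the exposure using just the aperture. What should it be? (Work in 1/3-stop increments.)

f/5

Underexposed by 2/3 stop → need 2/3 stop brighter.
Aperture: f/6.3 → f/5.6 → f/5.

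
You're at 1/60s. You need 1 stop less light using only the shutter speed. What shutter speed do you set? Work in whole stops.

1/125s

Shutter speed: 1/60 → 1/125 — 1 stop faster (darker).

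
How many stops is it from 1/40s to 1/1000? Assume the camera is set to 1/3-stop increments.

4 2/3 stops

1/40 → 1/50 → 1/60 → 1/80 → 1/100 → 1/125 → 1/160 → 1/200 → 1/250 → 1/320 → 1/400 → 1/500 → 1/640 → 1/800 → 1/1000 — count the steps: 14 third-stops = 4 2/3 stops.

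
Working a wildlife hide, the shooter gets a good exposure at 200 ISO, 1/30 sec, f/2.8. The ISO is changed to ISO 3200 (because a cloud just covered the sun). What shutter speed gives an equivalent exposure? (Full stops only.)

ISO: 200 → 400 → 800 → 1600 → 3200 — 4 stops higher (brighter).
Need 4 stops darker from the shutter speed: 1/30 → 1/60 → 1/125 → 1/250 → 1/500.

1/500s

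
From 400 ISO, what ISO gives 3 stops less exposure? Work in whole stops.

ISO: 400 → 200 → 100 → 50 — 3 stops lower (darker).

ISO 50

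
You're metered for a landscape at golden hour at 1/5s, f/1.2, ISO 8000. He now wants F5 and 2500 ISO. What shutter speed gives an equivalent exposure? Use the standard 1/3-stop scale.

10 s

Aperture: f/1.2 → f/1.4 → f/1.6 → f/1.8 → f/2 → f/2.2 → f/2.5 → f/2.8 → f/3.2 → f/3.5 → f/4 → f/4.5 → f/5 — 4 stops stopped down (darker).
ISO: 8000 → 6400 → 5000 → 4000 → 3200 → 2500 — 1 2/3 stops lower (darker).
Net change so far: 5 2/3 stops darker. Offset with the shutter speed: 1/5 → 1/4 → 0.3 → 0.4 → 0.5 → 0.6 → 0.8 → 1 → 1.3 → 1.6 → 2 → 2.5 → 3.2 → 4 → 5 → 6 → 8 → 10.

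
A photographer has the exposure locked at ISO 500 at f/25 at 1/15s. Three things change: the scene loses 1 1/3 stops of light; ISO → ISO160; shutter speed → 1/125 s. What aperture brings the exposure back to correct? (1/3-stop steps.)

f/3.2

Scene light: 1 1/3 stops darker.
ISO: 500 → 400 → 320 → 250 → 200 → 160 — 1 2/3 stops dropped (darker).
Shutter speed: 1/15 → 1/20 → 1/25 → 1/30 → 1/40 → 1/50 → 1/60 → 1/80 → 1/100 → 1/125 — 3 stops faster (darker).
Net so far: 6 stops darker. Aperture: f/25 → f/22 → f/20 → f/18 → f/16 → f/14 → f/13 → f/11 → f/10 → f/9 → f/8 → f/7.1 → f/6.3 → f/5.6 → f/5 → f/4.5 → f/4 → f/3.5 → f/3.2.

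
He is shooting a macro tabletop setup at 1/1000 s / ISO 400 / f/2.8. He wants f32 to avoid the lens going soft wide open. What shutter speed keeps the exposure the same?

1/8s

Aperture: f/2.8 → f/4 → f/5.6 → f/8 → f/11 → f/16 → f/22 → f/32 — 7 stops narrower (darker).
Need 7 stops brighter from the shutter speed: 1/1000 → 1/500 → 1/250 → 1/125 → 1/60 → 1/30 → 1/15 → 1/8.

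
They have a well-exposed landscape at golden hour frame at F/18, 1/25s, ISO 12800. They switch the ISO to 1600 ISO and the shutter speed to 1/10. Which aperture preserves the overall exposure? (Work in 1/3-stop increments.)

ISO: 12800 → 10000 → 8000 → 6400 → 5000 → 4000 → 3200 → 2500 → 2000 → 1600 — 3 stops dropped (darker).
Shutter speed: 1/25 → 1/20 → 1/15 → 1/13 → 1/10 — 1 1/3 stops slower (brighter).
Net change so far: 1 2/3 stops darker. Offset with the aperture: f/18 → f/16 → f/14 → f/13 → f/11 → f/10.

f/10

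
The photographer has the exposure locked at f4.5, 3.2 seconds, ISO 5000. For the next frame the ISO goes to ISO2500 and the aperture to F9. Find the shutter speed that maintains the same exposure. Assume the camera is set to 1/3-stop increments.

ISO: 5000 → 4000 → 3200 → 2500 — 1 stop dropped (darker).
Aperture: f/4.5 → f/5 → f/5.6 → f/6.3 → f/7.1 → f/8 → f/9 — 2 stops narrower (darker).
Net change so far: 3 stops darker. Offset with the shutter speed: 3.2 → 4 → 5 → 6 → 8 → 10 → 13 → 15 → 20 → 25.

25 s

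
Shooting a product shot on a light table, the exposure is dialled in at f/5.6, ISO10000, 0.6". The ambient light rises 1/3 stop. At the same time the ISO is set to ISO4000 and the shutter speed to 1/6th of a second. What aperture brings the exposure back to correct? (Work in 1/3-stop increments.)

Scene light: 1/3 stop brighter.
ISO: 10000 → 8000 → 6400 → 5000 → 4000 — 1 1/3 stops lower (darker).
Shutter speed: 0.6 → 0.5 → 0.4 → 0.3 → 1/4 → 1/5 → 1/6 — 2 stops shorter (darker).
Net so far: 3 stops darker. Aperture: f/5.6 → f/5 → f/4.5 → f/4 → f/3.5 → f/3.2 → f/2.8 → f/2.5 → f/2.2 → f/2.

f/2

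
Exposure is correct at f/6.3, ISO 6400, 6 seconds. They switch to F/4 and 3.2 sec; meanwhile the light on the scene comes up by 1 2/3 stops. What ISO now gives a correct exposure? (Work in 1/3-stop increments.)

ISO 1600

Scene light: 1 2/3 stops brighter.
Aperture: f/6.3 → f/5.6 → f/5 → f/4.5 → f/4 — 1 1/3 stops larger aperture (brighter).
Shutter speed: 6 → 5 → 4 → 3.2 — 1 stop faster (darker).
Net so far: 2 stops brighter. ISO: 6400 → 5000 → 4000 → 3200 → 2500 → 2000 → 1600.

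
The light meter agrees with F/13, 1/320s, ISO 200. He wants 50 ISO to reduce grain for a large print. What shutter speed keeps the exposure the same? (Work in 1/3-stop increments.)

ISO: 200 → 160 → 125 → 100 → 80 → 64 → 50 — 2 stops lower (darker).
Need 2 stops brighter from the shutter speed: 1/320 → 1/250 → 1/200 → 1/160 → 1/125 → 1/100 → 1/80.

1/80s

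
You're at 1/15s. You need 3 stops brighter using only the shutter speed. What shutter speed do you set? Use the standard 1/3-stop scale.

Shutter speed: 1/15 → 1/13 → 1/10 → 1/8 → 1/6 → 1/5 → 1/4 → 0.3 → 0.4 → 0.5 — 3 stops longer (brighter).

0.5 s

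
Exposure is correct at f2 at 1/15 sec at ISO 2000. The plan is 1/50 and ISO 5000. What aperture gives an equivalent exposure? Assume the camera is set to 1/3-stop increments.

f/1.8

Shutter speed: 1/15 → 1/20 → 1/25 → 1/30 → 1/40 → 1/50 — 1 2/3 stops shorter (darker).
ISO: 2000 → 2500 → 3200 → 4000 → 5000 — 1 1/3 stops raised (brighter).
Net change so far: 1/3 stop darker. Offset with the aperture: f/2 → f/1.8.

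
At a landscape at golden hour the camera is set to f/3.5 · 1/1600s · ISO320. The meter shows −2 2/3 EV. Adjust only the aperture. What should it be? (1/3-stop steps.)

f/1.4

Underexposed by 2 2/3 stops → need 2 2/3 stops brighter.
Aperture: f/3.5 → f/3.2 → f/2.8 → f/2.5 → f/2.2 → f/2 → f/1.8 → f/1.6 → f/1.4.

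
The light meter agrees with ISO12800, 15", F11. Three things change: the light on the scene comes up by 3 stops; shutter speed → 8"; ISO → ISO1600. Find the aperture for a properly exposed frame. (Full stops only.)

Scene light: 3 stops brighter.
Shutter speed: 15 → 8 — 1 stop faster (darker).
ISO: 12800 → 6400 → 3200 → 1600 — 3 stops lower (darker).
Net so far: 1 stop darker. Aperture: f/11 → f/8.

f/8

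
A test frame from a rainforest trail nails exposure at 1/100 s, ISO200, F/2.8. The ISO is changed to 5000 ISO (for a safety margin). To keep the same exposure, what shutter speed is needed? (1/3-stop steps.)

1/2500s

ISO: 200 → 250 → 320 → 400 → 500 → 640 → 800 → 1000 → 1250 → 1600 → 2000 → 2500 → 3200 → 4000 → 5000 — 4 2/3 stops raised (brighter).
Need 4 2/3 stops darker from the shutter speed: 1/100 → 1/125 → 1/160 → 1/200 → 1/250 → 1/320 → 1/400 → 1/500 → 1/640 → 1/800 → 1/1000 → 1/1250 → 1/1600 → 1/2000 → 1/2500.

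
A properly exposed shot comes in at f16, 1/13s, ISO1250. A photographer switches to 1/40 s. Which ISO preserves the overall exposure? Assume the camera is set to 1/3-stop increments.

ISO 4000

Shutter speed: 1/13 → 1/15 → 1/20 → 1/25 → 1/30 → 1/40 — 1 2/3 stops faster (darker).
Need 1 2/3 stops brighter from the ISO: 1250 → 1600 → 2000 → 2500 → 3200 → 4000.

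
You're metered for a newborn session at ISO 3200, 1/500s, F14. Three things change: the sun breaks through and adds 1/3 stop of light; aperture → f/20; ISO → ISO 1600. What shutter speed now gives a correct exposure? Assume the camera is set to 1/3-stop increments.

Scene light: 1/3 stop brighter.
Aperture: f/14 → f/16 → f/18 → f/20 — 1 stop stopped down (darker).
ISO: 3200 → 2500 → 2000 → 1600 — 1 stop lower (darker).
Net so far: 1 2/3 stops darker. Shutter speed: 1/500 → 1/400 → 1/320 → 1/250 → 1/200 → 1/160.

1/160s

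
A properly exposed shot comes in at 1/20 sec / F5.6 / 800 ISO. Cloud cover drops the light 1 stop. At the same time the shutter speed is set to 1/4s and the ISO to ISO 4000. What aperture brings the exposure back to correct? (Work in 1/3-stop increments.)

Scene light: 1 stop darker.
Shutter speed: 1/20 → 1/15 → 1/13 → 1/10 → 1/8 → 1/6 → 1/5 → 1/4 — 2 1/3 stops longer (brighter).
ISO: 800 → 1000 → 1250 → 1600 → 2000 → 2500 → 3200 → 4000 — 2 1/3 stops higher (brighter).
Net so far: 3 2/3 stops brighter. Aperture: f/5.6 → f/6.3 → f/7.1 → f/8 → f/9 → f/10 → f/11 → f/13 → f/14 → f/16 → f/18 → f/20.

f/20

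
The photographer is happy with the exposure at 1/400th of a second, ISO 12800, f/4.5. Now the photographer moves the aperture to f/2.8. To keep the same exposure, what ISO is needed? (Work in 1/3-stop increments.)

Aperture: f/4.5 → f/4 → f/3.5 → f/3.2 → f/2.8 — 1 1/3 stops opened up (brighter).
Need 1 1/3 stops darker from the ISO: 12800 → 10000 → 8000 → 6400 → 5000.

ISO 5000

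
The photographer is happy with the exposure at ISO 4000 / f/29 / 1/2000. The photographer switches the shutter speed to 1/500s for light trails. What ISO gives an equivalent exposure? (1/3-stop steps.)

ISO 1000

Shutter speed: 1/2000 → 1/1600 → 1/1250 → 1/1000 → 1/800 → 1/640 → 1/500 — 2 stops longer (brighter).
Need 2 stops darker from the ISO: 4000 → 3200 → 2500 → 2000 → 1600 → 1250 → 1000.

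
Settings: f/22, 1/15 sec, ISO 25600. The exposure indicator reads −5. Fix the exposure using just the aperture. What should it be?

Underexposed by 5 stops → need 5 stops brighter.
Aperture: f/22 → f/16 → f/11 → f/8 → f/5.6 → f/4.

f/4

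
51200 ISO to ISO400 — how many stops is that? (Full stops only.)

7 stops

51200 → 25600 → 12800 → 6400 → 3200 → 1600 → 800 → 400 — count the steps: 7 stops.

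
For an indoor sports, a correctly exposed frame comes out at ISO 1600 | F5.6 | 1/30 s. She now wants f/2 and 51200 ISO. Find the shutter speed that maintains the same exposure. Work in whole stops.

1/8000s

Aperture: f/5.6 → f/4 → f/2.8 → f/2 — 3 stops larger aperture (brighter).
ISO: 1600 → 3200 → 6400 → 12800 → 25600 → 51200 — 5 stops higher (brighter).
Net change so far: 8 stops brighter. Offset with the shutter speed: 1/30 → 1/60 → 1/125 → 1/250 → 1/500 → 1/1000 → 1/2000 → 1/4000 → 1/8000.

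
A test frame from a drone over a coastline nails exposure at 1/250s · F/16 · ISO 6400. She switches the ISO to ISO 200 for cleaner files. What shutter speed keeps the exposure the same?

ISO: 6400 → 3200 → 1600 → 800 → 400 → 200 — 5 stops lower (darker).
Need 5 stops brighter from the shutter speed: 1/250 → 1/125 → 1/60 → 1/30 → 1/15 → 1/8.

1/8s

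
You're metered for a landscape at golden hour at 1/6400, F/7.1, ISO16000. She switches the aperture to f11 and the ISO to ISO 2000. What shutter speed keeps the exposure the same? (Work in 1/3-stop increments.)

1/320s

Aperture: f/7.1 → f/8 → f/9 → f/10 → f/11 — 1 1/3 stops narrower (darker).
ISO: 16000 → 12800 → 10000 → 8000 → 6400 → 5000 → 4000 → 3200 → 2500 → 2000 — 3 stops dropped (darker).
Net change so far: 4 1/3 stops darker. Offset with the shutter speed: 1/6400 → 1/5000 → 1/4000 → 1/3200 → 1/2500 → 1/2000 → 1/1600 → 1/1250 → 1/1000 → 1/800 → 1/640 → 1/500 → 1/400 → 1/320.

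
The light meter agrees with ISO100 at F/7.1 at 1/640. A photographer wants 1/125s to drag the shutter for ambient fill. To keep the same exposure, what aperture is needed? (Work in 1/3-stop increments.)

Shutter speed: 1/640 → 1/500 → 1/400 → 1/320 → 1/250 → 1/200 → 1/160 → 1/125 — 2 1/3 stops longer (brighter).
Need 2 1/3 stops darker from the aperture: f/7.1 → f/8 → f/9 → f/10 → f/11 → f/13 → f/14 → f/16.

f/16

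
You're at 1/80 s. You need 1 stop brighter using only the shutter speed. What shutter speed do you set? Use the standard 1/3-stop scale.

1/40s

Shutter speed: 1/80 → 1/60 → 1/50 → 1/40 — 1 stop slower (brighter).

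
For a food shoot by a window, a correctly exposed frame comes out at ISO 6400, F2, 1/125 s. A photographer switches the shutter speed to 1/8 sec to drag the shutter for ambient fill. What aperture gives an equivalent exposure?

Shutter speed: 1/125 → 1/60 → 1/30 → 1/15 → 1/8 — 4 stops slower (brighter).
Need 4 stops darker from the aperture: f/2 → f/2.8 → f/4 → f/5.6 → f/8.

f/8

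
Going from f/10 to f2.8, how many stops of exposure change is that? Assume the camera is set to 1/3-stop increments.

3 2/3 stops

f/10 → f/9 → f/8 → f/7.1 → f/6.3 → f/5.6 → f/5 → f/4.5 → f/4 → f/3.5 → f/3.2 → f/2.8 — count the steps: 11 third-stops = 3 2/3 stops.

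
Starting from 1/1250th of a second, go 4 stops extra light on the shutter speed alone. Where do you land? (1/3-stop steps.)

1/80s

Shutter speed: 1/1250 → 1/1000 → 1/800 → 1/640 → 1/500 → 1/400 → 1/320 → 1/250 → 1/200 → 1/160 → 1/125 → 1/100 → 1/80 — 4 stops slower (brighter).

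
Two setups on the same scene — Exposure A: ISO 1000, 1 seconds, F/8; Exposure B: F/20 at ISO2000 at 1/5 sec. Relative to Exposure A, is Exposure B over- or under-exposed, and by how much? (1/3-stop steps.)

Aperture: f/8 → f/9 → f/10 → f/11 → f/13 → f/14 → f/16 → f/18 → f/20 — 2 2/3 stops smaller aperture (darker).
Shutter speed: 1 → 0.8 → 0.6 → 0.5 → 0.4 → 0.3 → 1/4 → 1/5 — 2 1/3 stops faster (darker).
ISO: 1000 → 1250 → 1600 → 2000 — 1 stop raised (brighter).
Net: −2 2/3 −2 1/3 +1 = −4 stops.

4 stops darker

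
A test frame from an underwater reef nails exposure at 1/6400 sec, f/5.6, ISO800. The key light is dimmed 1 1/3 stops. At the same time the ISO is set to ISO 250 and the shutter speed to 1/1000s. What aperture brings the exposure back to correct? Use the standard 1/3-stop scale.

Scene light: 1 1/3 stops darker.
ISO: 800 → 640 → 500 → 400 → 320 → 250 — 1 2/3 stops dropped (darker).
Shutter speed: 1/6400 → 1/5000 → 1/4000 → 1/3200 → 1/2500 → 1/2000 → 1/1600 → 1/1250 → 1/1000 — 2 2/3 stops slower (brighter).
Net so far: 1/3 stop darker. Aperture: f/5.6 → f/5.

f/5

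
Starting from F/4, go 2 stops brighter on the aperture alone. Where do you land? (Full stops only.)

f/2

Aperture: f/4 → f/2.8 → f/2 — 2 stops opened up (brighter).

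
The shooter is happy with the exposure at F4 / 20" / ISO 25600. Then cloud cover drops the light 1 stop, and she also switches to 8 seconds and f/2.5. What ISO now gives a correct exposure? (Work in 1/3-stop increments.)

Scene light: 1 stop darker.
Shutter speed: 20 → 15 → 13 → 10 → 8 — 1 1/3 stops faster (darker).
Aperture: f/4 → f/3.5 → f/3.2 → f/2.8 → f/2.5 — 1 1/3 stops larger aperture (brighter).
Net so far: 1 stop darker. ISO: 25600 → 32000 → 40000 → 51200.

ISO 51200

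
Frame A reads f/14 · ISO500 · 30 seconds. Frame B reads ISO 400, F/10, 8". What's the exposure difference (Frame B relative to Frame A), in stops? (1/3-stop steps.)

Aperture: f/14 → f/13 → f/11 → f/10 — 1 stop wider (brighter).
Shutter speed: 30 → 25 → 20 → 15 → 13 → 10 → 8 — 2 stops shorter (darker).
ISO: 500 → 400 — 1/3 stop lower (darker).
Net: +1 −2 −1/3 = −1 1/3 stops.

1 1/3 stops darker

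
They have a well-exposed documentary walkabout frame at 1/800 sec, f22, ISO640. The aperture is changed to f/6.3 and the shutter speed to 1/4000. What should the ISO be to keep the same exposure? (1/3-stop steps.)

ISO 250

Aperture: f/22 → f/20 → f/18 → f/16 → f/14 → f/13 → f/11 → f/10 → f/9 → f/8 → f/7.1 → f/6.3 — 3 2/3 stops opened up (brighter).
Shutter speed: 1/800 → 1/1000 → 1/1250 → 1/1600 → 1/2000 → 1/2500 → 1/3200 → 1/4000 — 2 1/3 stops faster (darker).
Net change so far: 1 1/3 stops brighter. Offset with the ISO: 640 → 500 → 400 → 320 → 250.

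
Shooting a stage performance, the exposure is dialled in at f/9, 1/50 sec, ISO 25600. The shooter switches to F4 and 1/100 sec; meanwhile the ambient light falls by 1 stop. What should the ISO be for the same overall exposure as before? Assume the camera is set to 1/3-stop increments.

Scene light: 1 stop darker.
Aperture: f/9 → f/8 → f/7.1 → f/6.3 → f/5.6 → f/5 → f/4.5 → f/4 — 2 1/3 stops larger aperture (brighter).
Shutter speed: 1/50 → 1/60 → 1/80 → 1/100 — 1 stop shorter (darker).
Net so far: 1/3 stop brighter. ISO: 25600 → 20000.

ISO 20000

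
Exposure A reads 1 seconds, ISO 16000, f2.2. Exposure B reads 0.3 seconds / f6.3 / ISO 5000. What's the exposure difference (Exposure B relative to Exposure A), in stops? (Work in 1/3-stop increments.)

6 1/3 stops darker

Aperture: f/2.2 → f/2.5 → f/2.8 → f/3.2 → f/3.5 → f/4 → f/4.5 → f/5 → f/5.6 → f/6.3 — 3 stops narrower (darker).
Shutter speed: 1 → 0.8 → 0.6 → 0.5 → 0.4 → 0.3 — 1 2/3 stops shorter (darker).
ISO: 16000 → 12800 → 10000 → 8000 → 6400 → 5000 — 1 2/3 stops dropped (darker).
Net: −3 −1 2/3 −1 2/3 = −6 1/3 stops.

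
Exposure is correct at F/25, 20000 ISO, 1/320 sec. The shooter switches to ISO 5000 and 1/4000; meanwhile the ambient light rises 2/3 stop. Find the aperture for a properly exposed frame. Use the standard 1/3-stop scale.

Scene light: 2/3 stop brighter.
ISO: 20000 → 16000 → 12800 → 10000 → 8000 → 6400 → 5000 — 2 stops dropped (darker).
Shutter speed: 1/320 → 1/400 → 1/500 → 1/640 → 1/800 → 1/1000 → 1/1250 → 1/1600 → 1/2000 → 1/2500 → 1/3200 → 1/4000 — 3 2/3 stops shorter (darker).
Net so far: 5 stops darker. Aperture: f/25 → f/22 → f/20 → f/18 → f/16 → f/14 → f/13 → f/11 → f/10 → f/9 → f/8 → f/7.1 → f/6.3 → f/5.6 → f/5 → f/4.5.

f/4.5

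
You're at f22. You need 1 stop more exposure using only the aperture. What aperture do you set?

Aperture: f/22 → f/16 — 1 stop opened up (brighter).

f/16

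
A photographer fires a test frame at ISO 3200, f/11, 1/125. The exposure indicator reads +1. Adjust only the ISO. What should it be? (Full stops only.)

ISO 1600

Overexposed by 1 stop → need 1 stop darker.
ISO: 3200 → 1600.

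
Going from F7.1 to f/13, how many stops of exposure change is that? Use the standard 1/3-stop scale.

f/7.1 → f/8 → f/9 → f/10 → f/11 → f/13 — count the steps: 5 third-stops = 1 2/3 stops.

1 2/3 stops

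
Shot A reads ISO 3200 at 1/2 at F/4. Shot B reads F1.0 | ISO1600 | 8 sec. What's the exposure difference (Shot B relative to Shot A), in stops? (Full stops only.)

Aperture: f/4 → f/2.8 → f/2 → f/1.4 → f/1.0 — 4 stops wider (brighter).
Shutter speed: 1/2 → 1 → 2 → 4 → 8 — 4 stops longer (brighter).
ISO: 3200 → 1600 — 1 stop lower (darker).
Net: +4 +4 −1 = +7 stops.

7 stops brighter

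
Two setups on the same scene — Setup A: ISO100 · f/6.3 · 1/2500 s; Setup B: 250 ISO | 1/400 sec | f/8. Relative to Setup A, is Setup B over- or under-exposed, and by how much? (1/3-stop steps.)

Aperture: f/6.3 → f/7.1 → f/8 — 2/3 stop narrower (darker).
Shutter speed: 1/2500 → 1/2000 → 1/1600 → 1/1250 → 1/1000 → 1/800 → 1/640 → 1/500 → 1/400 — 2 2/3 stops slower (brighter).
ISO: 100 → 125 → 160 → 200 → 250 — 1 1/3 stops higher (brighter).
Net: −2/3 +2 2/3 +1 1/3 = +3 1/3 stops.

3 1/3 stops brighter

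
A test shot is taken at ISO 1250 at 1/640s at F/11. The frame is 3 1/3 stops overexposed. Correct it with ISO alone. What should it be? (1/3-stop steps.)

ISO 125

Overexposed by 3 1/3 stops → need 3 1/3 stops darker.
ISO: 1250 → 1000 → 800 → 640 → 500 → 400 → 320 → 250 → 200 → 160 → 125.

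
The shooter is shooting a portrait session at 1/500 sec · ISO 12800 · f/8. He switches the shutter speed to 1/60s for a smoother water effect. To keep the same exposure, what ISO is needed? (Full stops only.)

Shutter speed: 1/500 → 1/250 → 1/125 → 1/60 — 3 stops slower (brighter).
Need 3 stops darker from the ISO: 12800 → 6400 → 3200 → 1600.

ISO 1600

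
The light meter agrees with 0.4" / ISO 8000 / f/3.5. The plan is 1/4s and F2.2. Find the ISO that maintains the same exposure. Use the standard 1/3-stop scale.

ISO 5000

Shutter speed: 0.4 → 0.3 → 1/4 — 2/3 stop shorter (darker).
Aperture: f/3.5 → f/3.2 → f/2.8 → f/2.5 → f/2.2 — 1 1/3 stops wider (brighter).
Net change so far: 2/3 stop brighter. Offset with the ISO: 8000 → 6400 → 5000.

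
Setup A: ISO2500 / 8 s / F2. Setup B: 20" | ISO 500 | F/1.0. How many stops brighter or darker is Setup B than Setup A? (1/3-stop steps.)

Aperture: f/2 → f/1.8 → f/1.6 → f/1.4 → f/1.2 → f/1.1 → f/1.0 — 2 stops opened up (brighter).
Shutter speed: 8 → 10 → 13 → 15 → 20 — 1 1/3 stops slower (brighter).
ISO: 2500 → 2000 → 1600 → 1250 → 1000 → 800 → 640 → 500 — 2 1/3 stops dropped (darker).
Net: +2 +1 1/3 −2 1/3 = +1 stop.

1 stop brighter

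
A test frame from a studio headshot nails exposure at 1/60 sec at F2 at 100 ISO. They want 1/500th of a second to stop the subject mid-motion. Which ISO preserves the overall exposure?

Shutter speed: 1/60 → 1/125 → 1/250 → 1/500 — 3 stops faster (darker).
Need 3 stops brighter from the ISO: 100 → 200 → 400 → 800.

ISO 800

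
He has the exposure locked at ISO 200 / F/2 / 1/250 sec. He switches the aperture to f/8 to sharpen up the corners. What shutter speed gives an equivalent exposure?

1/15s

Aperture: f/2 → f/2.8 → f/4 → f/5.6 → f/8 — 4 stops smaller aperture (darker).
Need 4 stops brighter from the shutter speed: 1/250 → 1/125 → 1/60 → 1/30 → 1/15.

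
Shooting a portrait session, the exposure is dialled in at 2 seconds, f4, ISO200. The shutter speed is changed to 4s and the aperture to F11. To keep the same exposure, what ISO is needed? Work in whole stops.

Shutter speed: 2 → 4 — 1 stop slower (brighter).
Aperture: f/4 → f/5.6 → f/8 → f/11 — 3 stops smaller aperture (darker).
Net change so far: 2 stops darker. Offset with the ISO: 200 → 400 → 800.

ISO 800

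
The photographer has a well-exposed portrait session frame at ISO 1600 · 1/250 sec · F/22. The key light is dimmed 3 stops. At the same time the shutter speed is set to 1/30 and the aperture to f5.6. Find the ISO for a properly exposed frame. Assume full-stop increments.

Scene light: 3 stops darker.
Shutter speed: 1/250 → 1/125 → 1/60 → 1/30 — 3 stops longer (brighter).
Aperture: f/22 → f/16 → f/11 → f/8 → f/5.6 — 4 stops larger aperture (brighter).
Net so far: 4 stops brighter. ISO: 1600 → 800 → 400 → 200 → 100.

ISO 100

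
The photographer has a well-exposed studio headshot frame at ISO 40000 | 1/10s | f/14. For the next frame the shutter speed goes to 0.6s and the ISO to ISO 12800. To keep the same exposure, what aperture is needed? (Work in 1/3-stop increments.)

Shutter speed: 1/10 → 1/8 → 1/6 → 1/5 → 1/4 → 0.3 → 0.4 → 0.5 → 0.6 — 2 2/3 stops longer (brighter).
ISO: 40000 → 32000 → 25600 → 20000 → 16000 → 12800 — 1 2/3 stops dropped (darker).
Net change so far: 1 stop brighter. Offset with the aperture: f/14 → f/16 → f/18 → f/20.

f/20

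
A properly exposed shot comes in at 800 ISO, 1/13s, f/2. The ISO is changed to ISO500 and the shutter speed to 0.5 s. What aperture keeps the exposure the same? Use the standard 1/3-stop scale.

ISO: 800 → 640 → 500 — 2/3 stop dropped (darker).
Shutter speed: 1/13 → 1/10 → 1/8 → 1/6 → 1/5 → 1/4 → 0.3 → 0.4 → 0.5 — 2 2/3 stops longer (brighter).
Net change so far: 2 stops brighter. Offset with the aperture: f/2 → f/2.2 → f/2.5 → f/2.8 → f/3.2 → f/3.5 → f/4.

f/4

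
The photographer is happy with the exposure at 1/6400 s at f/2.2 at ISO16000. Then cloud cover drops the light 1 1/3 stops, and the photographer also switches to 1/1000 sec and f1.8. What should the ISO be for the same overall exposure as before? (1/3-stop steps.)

Scene light: 1 1/3 stops darker.
Shutter speed: 1/6400 → 1/5000 → 1/4000 → 1/3200 → 1/2500 → 1/2000 → 1/1600 → 1/1250 → 1/1000 — 2 2/3 stops slower (brighter).
Aperture: f/2.2 → f/2 → f/1.8 — 2/3 stop larger aperture (brighter).
Net so far: 2 stops brighter. ISO: 16000 → 12800 → 10000 → 8000 → 6400 → 5000 → 4000.

ISO 4000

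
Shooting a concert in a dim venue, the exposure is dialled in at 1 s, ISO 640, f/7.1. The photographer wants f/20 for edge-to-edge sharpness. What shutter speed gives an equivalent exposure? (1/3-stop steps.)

Aperture: f/7.1 → f/8 → f/9 → f/10 → f/11 → f/13 → f/14 → f/16 → f/18 → f/20 — 3 stops narrower (darker).
Need 3 stops brighter from the shutter speed: 1 → 1.3 → 1.6 → 2 → 2.5 → 3.2 → 4 → 5 → 6 → 8.

8 s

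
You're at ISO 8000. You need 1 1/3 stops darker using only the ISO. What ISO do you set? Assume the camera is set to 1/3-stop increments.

ISO: 8000 → 6400 → 5000 → 4000 → 3200 — 1 1/3 stops lower (darker).

ISO 3200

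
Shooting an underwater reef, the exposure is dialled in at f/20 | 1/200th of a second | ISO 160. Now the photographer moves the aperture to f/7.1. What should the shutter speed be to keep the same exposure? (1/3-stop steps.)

1/1600s

Aperture: f/20 → f/18 → f/16 → f/14 → f/13 → f/11 → f/10 → f/9 → f/8 → f/7.1 — 3 stops opened up (brighter).
Need 3 stops darker from the shutter speed: 1/200 → 1/250 → 1/320 → 1/400 → 1/500 → 1/640 → 1/800 → 1/1000 → 1/1250 → 1/1600.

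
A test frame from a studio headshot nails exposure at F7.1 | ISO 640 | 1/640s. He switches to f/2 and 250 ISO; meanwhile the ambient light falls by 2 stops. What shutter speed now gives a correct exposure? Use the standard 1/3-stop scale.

Scene light: 2 stops darker.
Aperture: f/7.1 → f/6.3 → f/5.6 → f/5 → f/4.5 → f/4 → f/3.5 → f/3.2 → f/2.8 → f/2.5 → f/2.2 → f/2 — 3 2/3 stops wider (brighter).
ISO: 640 → 500 → 400 → 320 → 250 — 1 1/3 stops dropped (darker).
Net so far: 1/3 stop brighter. Shutter speed: 1/640 → 1/800.

1/800s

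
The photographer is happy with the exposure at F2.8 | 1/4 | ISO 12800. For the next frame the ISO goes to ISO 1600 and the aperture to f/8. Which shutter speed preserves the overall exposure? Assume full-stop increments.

ISO: 12800 → 6400 → 3200 → 1600 — 3 stops dropped (darker).
Aperture: f/2.8 → f/4 → f/5.6 → f/8 — 3 stops narrower (darker).
Net change so far: 6 stops darker. Offset with the shutter speed: 1/4 → 1/2 → 1 → 2 → 4 → 8 → 15.

15 s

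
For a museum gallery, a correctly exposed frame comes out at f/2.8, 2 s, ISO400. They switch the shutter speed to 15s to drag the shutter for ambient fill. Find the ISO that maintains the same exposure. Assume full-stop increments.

ISO 50

Shutter speed: 2 → 4 → 8 → 15 — 3 stops longer (brighter).
Need 3 stops darker from the ISO: 400 → 200 → 100 → 50.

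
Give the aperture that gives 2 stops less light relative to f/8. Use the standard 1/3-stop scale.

Aperture: f/8 → f/9 → f/10 → f/11 → f/13 → f/14 → f/16 — 2 stops narrower (darker).

f/16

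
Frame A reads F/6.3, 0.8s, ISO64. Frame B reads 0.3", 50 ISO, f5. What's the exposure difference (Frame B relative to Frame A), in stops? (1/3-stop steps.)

Aperture: f/6.3 → f/5.6 → f/5 — 2/3 stop opened up (brighter).
Shutter speed: 0.8 → 0.6 → 0.5 → 0.4 → 0.3 — 1 1/3 stops shorter (darker).
ISO: 64 → 50 — 1/3 stop dropped (darker).
Net: +2/3 −1 1/3 −1/3 = −1 stop.

1 stop darker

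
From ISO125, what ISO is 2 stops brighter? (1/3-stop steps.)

ISO: 125 → 160 → 200 → 250 → 320 → 400 → 500 — 2 stops higher (brighter).

ISO 500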